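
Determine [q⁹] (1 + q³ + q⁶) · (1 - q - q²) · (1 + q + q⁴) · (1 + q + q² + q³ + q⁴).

-8

(1 + q³ + q⁶) has coefficients 1,0,0,1,0,0,1 for degrees 0…6.
(1 - q - q²) has coefficients 1,-1,-1,0,0,0,0,0,0,0 for degrees 0…9.
Multiplying by (1 + q + q⁴) gives running coefficients 1,0,-2,-1,1,-1,-1,0,0,0 for degrees 0…9.
Finally multiplying by (1 + q + q² + q³ + q⁴), the product of all factors after the first has coefficients 1,1,-1,-2,-1,-3,-4,-2,-1,-2 for degrees 0…9.
[q⁹] = 1·(-2) + 1·(-4) + 1·(-2) = -8.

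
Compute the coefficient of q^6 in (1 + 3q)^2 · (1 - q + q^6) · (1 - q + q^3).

(1 + 3q)^2 has coefficients 1,6,9 for degrees 0…2.
(1 - q + q^6) has coefficients 1,-1,0,0,0,0,1 for degrees 0…6.
Finally multiplying by (1 - q + q^3), the product of all factors after the first has coefficients 1,-2,1,1,-1,0,1 for degrees 0…6.
[q^6] = 1·1 + 6·0 + 9·(-1) = -8.

-8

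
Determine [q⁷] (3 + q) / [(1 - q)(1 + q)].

Partial fractions give a closed form: a_n = (2)·1^n + (1)·(-1)^n.
At n = 7: a_7 = 1.

1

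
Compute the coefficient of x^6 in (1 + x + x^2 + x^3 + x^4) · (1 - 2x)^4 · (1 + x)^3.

-4

(1 + x + x^2 + x^3 + x^4) has coefficients 1,1,1,1,1 for degrees 0…4.
(1 - 2x)^4 has coefficients 1,-8,24,-32,16,0,0 for degrees 0…6.
Finally multiplying by (1 + x)^3, the product of all factors after the first has coefficients 1,-5,3,17,-16,-24,16 for degrees 0…6.
[x^6] = 1·16 + 1·(-24) + 1·(-16) + 1·17 + 1·3 = -4.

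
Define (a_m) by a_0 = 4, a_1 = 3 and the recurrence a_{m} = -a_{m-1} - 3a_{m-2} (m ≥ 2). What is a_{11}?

The ordinary generating function has denominator 1 + t + 3t^2.
Iterating the recurrence: a_0,…,a_{11} = 4, 3, -15, 6, 39, -57, -60, 231, -51, -642, 795, 1131.

1131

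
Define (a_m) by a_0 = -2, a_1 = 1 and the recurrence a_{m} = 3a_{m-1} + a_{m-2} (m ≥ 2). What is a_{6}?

142

The ordinary generating function has denominator 1 - 3t - t^2.
Iterating the recurrence: a_0,…,a_{6} = -2, 1, 1, 4, 13, 43, 142.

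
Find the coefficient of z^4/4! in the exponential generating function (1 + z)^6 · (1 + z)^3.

The EGF product rule gives c_4 = Σ_{k_1+k_2=4} C(4; k_1,k_2) · ∏ g_i(k_i), where (1+z)^6 gives the falling factorial (6)_k; (1+z)^3 gives the falling factorial (3)_k.
g_1(k) for k = 0…4: 1, 6, 30, 120, 360.
g_2(k) for k = 0…4: 1, 3, 6, 6, 0.
c_4 = Σ_k C(4,k)·g_1(k)·g_2(4−k) = 4·6·6 + 6·30·6 + 4·120·3 + 1·360·1 = 144 + 1080 + 1440 + 360 = 3024.

3024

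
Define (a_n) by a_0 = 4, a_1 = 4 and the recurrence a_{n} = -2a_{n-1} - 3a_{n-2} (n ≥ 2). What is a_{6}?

The ordinary generating function has denominator 1 + 2x + 3x^2.
Iterating the recurrence: a_0,…,a_{6} = 4, 4, -20, 28, 4, -92, 172.

172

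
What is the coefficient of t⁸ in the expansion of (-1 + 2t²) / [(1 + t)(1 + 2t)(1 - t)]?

-171

The denominator gives the recurrence a_n = −2a_(n−1) + a_(n−2) + 2a_(n−3) for n ≥ 3; the numerator fixes a_0 = -1, a_1 = 2, a_2 = -3.
Iterating: -1, 2, -3, 6, -11, 22, -43, 86, -171, so a_8 = -171.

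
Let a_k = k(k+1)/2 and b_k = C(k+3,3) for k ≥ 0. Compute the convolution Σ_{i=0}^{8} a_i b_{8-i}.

The convolution is the t^8 coefficient of A(t)B(t).
Σ = 0·165 + 1·120 + 3·84 + 6·56 + 10·35 + 15·20 + 21·10 + 28·4 + 36·1 = 1716.

1716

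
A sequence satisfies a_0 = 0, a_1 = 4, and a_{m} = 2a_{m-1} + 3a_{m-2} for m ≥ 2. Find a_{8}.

The ordinary generating function has denominator 1 - 2q - 3q^2.
Iterating the recurrence: a_0,…,a_{8} = 0, 4, 8, 28, 80, 244, 728, 2188, 6560.

6560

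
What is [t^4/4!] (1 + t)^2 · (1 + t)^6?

The EGF product rule gives c_4 = Σ_{k_1+k_2=4} C(4; k_1,k_2) · ∏ g_i(k_i), where (1+t)^2 gives the falling factorial (2)_k; (1+t)^6 gives the falling factorial (6)_k.
g_1(k) for k = 0…4: 1, 2, 2, 0, 0.
g_2(k) for k = 0…4: 1, 6, 30, 120, 360.
c_4 = Σ_k C(4,k)·g_1(k)·g_2(4−k) = 1·1·360 + 4·2·120 + 6·2·30 = 360 + 960 + 360 = 1680.

1680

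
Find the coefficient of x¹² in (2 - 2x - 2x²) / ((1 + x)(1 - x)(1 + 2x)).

The denominator gives the recurrence a_n = −2a_(n−1) + a_(n−2) + 2a_(n−3) for n ≥ 3; the numerator fixes a_0 = 2, a_1 = -6, a_2 = 12.
Iterating: 2, -6, 12, -26, 52, -106, 212, -426, 852, -1706, 3412, -6826, 13652, so a_12 = 13652.

13652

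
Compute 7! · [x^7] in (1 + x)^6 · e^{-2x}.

-800

The EGF product rule gives c_7 = Σ_{k_1+k_2=7} C(7; k_1,k_2) · ∏ g_i(k_i), where (1+x)^6 gives the falling factorial (6)_k; e^{-2x} gives (-2)^k.
g_1(k) for k = 0…7: 1, 6, 30, 120, 360, 720, 720, 0.
g_2(k) for k = 0…7: 1, -2, 4, -8, 16, -32, 64, -128.
c_7 = Σ_k C(7,k)·g_1(k)·g_2(7−k) = 1·1·(-128) + 7·6·64 + 21·30·(-32) + 35·120·16 + 35·360·(-8) + 21·720·4 + 7·720·(-2) = −128 + 2688 − 20160 + 67200 − 100800 + 60480 − 10080 = -800.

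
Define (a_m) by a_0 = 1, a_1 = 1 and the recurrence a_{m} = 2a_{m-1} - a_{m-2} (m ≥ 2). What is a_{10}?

The ordinary generating function has denominator 1 - 2x + x^2.
Iterating the recurrence: a_0,…,a_{10} = 1, 1, 1, 1, 1, 1, 1, 1, 1, 1, 1.

1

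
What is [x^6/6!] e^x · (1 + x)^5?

The EGF product rule gives c_6 = Σ_{k_1+k_2=6} C(6; k_1,k_2) · ∏ g_i(k_i), where e^x gives (1)^k; (1+x)^5 gives the falling factorial (5)_k.
g_1(k) for k = 0…6: 1, 1, 1, 1, 1, 1, 1.
g_2(k) for k = 0…6: 1, 5, 20, 60, 120, 120, 0.
c_6 = Σ_k C(6,k)·g_1(k)·g_2(6−k) = 6·1·120 + 15·1·120 + 20·1·60 + 15·1·20 + 6·1·5 + 1·1·1 = 720 + 1800 + 1200 + 300 + 30 + 1 = 4051.

4051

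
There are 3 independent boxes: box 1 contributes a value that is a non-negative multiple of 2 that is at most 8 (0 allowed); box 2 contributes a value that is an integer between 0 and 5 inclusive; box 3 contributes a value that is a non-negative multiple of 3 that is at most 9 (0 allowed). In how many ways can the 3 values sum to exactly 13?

The generating function for the choices is (1 + x^2 + x^4 + x^6 + x^8)·(1 + x + x^2 + x^3 + x^4 + x^5)·(1 + x^3 + x^6 + x^9); the count is [x^13].
(1 + x^2 + x^4 + x^6 + x^8) has coefficients 1,0,1,0,1,0,1,0,1 for degrees 0…8.
(1 + x + x^2 + x^3 + x^4 + x^5) has coefficients 1,1,1,1,1,1,0,0,0,0,0,0,0,0 for degrees 0…13.
Finally multiplying by (1 + x^3 + x^6 + x^9), the product of all factors after the first has coefficients 1,1,1,2,2,2,2,2,2,2,2,2,1,1 for degrees 0…13.
[x^13] = 1·1 + 1·2 + 1·2 + 1·2 + 1·2 = 9.

9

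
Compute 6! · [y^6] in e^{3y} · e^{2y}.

15625

The EGF product rule gives c_6 = Σ_{k_1+k_2=6} C(6; k_1,k_2) · ∏ g_i(k_i), where e^{3y} gives (3)^k; e^{2y} gives (2)^k.
g_1(k) for k = 0…6: 1, 3, 9, 27, 81, 243, 729.
g_2(k) for k = 0…6: 1, 2, 4, 8, 16, 32, 64.
c_6 = Σ_k C(6,k)·g_1(k)·g_2(6−k) = 1·1·64 + 6·3·32 + 15·9·16 + 20·27·8 + 15·81·4 + 6·243·2 + 1·729·1 = 64 + 576 + 2160 + 4320 + 4860 + 2916 + 729 = 15625.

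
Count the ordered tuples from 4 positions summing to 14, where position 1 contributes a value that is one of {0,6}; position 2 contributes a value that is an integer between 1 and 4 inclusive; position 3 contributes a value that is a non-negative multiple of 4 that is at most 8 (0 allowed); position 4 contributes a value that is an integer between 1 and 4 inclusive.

7

The generating function for the choices is (1 + q^6)·(q + q^2 + q^3 + q^4)·(1 + q^4 + q^8)·(q + q^2 + q^3 + q^4); the count is [q^14].
(1 + q^6) has coefficients 1,0,0,0,0,0,1 for degrees 0…6.
(q + q^2 + q^3 + q^4) has coefficients 0,1,1,1,1,0,0,0,0,0,0,0,0,0,0 for degrees 0…14.
Multiplying by (1 + q^4 + q^8) gives running coefficients 0,1,1,1,1,1,1,1,1,1,1,1,1,0,0 for degrees 0…14.
Finally multiplying by (q + q^2 + q^3 + q^4), the product of all factors after the first has coefficients 0,0,1,2,3,4,4,4,4,4,4,4,4,4,3 for degrees 0…14.
[q^14] = 1·3 + 1·4 = 7.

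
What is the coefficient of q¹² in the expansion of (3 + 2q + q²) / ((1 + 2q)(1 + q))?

18430

The denominator gives the recurrence a_n = −3a_(n−1) − 2a_(n−2) for n ≥ 3; the numerator fixes a_0 = 3, a_1 = -7, a_2 = 16.
Iterating: 3, -7, 16, -34, 70, -142, 286, -574, 1150, -2302, 4606, -9214, 18430, so a_12 = 18430.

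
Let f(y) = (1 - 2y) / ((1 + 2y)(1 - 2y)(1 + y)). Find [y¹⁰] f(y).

Partial fractions give a closed form: a_n = (2)·(-2)^n + (-1)·(-1)^n.
At n = 10: a_10 = 2047.

2047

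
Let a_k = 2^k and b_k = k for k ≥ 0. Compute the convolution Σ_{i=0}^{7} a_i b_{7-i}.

Write out a_i and b_{7-i} for i = 0,…,7 and sum the products.
Σ = 1·7 + 2·6 + 4·5 + 8·4 + 16·3 + 32·2 + 64·1 + 128·0 = 247.

247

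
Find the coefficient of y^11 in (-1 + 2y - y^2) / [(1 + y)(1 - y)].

The denominator gives the recurrence a_n = a_(n−2) for n ≥ 3; the numerator fixes a_0 = -1, a_1 = 2, a_2 = -2.
Iterating: -1, 2, -2, 2, -2, 2, -2, 2, -2, 2, -2, 2, so a_11 = 2.

2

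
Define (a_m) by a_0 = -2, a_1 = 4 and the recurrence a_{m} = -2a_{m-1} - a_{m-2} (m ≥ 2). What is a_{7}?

16

The ordinary generating function has denominator 1 + 2y + y^2.
Iterating the recurrence: a_0,…,a_{7} = -2, 4, -6, 8, -10, 12, -14, 16.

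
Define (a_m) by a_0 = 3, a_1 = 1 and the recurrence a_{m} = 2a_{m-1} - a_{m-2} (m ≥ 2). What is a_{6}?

-9

The ordinary generating function has denominator 1 - 2x + x^2.
Iterating the recurrence: a_0,…,a_{6} = 3, 1, -1, -3, -5, -7, -9.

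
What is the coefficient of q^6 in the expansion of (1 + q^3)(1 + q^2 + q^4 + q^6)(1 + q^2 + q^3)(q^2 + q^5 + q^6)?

3

(1 + q^3) has coefficients 1,0,0,1 for degrees 0…3.
(1 + q^2 + q^4 + q^6) has coefficients 1,0,1,0,1,0,1 for degrees 0…6.
Multiplying by (1 + q^2 + q^3) gives running coefficients 1,0,2,1,2,1,2 for degrees 0…6.
Finally multiplying by (q^2 + q^5 + q^6), the product of all factors after the first has coefficients 0,0,1,0,2,2,3 for degrees 0…6.
[q^6] = 1·3 + 1·0 = 3.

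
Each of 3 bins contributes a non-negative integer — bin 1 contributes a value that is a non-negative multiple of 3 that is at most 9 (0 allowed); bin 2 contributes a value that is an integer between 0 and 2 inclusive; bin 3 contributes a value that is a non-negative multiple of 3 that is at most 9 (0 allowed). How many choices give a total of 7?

3

The generating function for the choices is (1 + z^3 + z^6 + z^9)·(1 + z + z^2)·(1 + z^3 + z^6 + z^9); the count is [z^7].
(1 + z^3 + z^6 + z^9) has coefficients 1,0,0,1,0,0,1,0 for degrees 0…7.
(1 + z + z^2) has coefficients 1,1,1,0,0,0,0,0 for degrees 0…7.
Finally multiplying by (1 + z^3 + z^6 + z^9), the product of all factors after the first has coefficients 1,1,1,1,1,1,1,1 for degrees 0…7.
[z^7] = 1·1 + 1·1 + 1·1 = 3.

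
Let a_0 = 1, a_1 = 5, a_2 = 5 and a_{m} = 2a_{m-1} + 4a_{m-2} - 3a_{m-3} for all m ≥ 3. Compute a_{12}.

434465

The ordinary generating function has denominator 1 - 2x - 4x^2 + 3x^3.
Iterating the recurrence: a_0,…,a_{12} = 1, 5, 5, 27, 59, 211, 577, 1821, 5317, 16187, 48179, 145155, 434465.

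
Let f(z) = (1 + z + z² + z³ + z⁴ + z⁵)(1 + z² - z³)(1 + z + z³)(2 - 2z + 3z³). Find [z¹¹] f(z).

(1 + z + z² + z³ + z⁴ + z⁵) has coefficients 1,1,1,1,1,1 for degrees 0…5.
(1 + z² - z³) has coefficients 1,0,1,-1,0,0,0,0,0,0,0,0 for degrees 0…11.
Multiplying by (1 + z + z³) gives running coefficients 1,1,1,1,-1,1,-1,0,0,0,0,0 for degrees 0…11.
Finally multiplying by (2 - 2z + 3z³), the product of all factors after the first has coefficients 2,0,0,3,-1,7,-1,-1,3,-3,0,0 for degrees 0…11.
[z¹¹] = 1·0 + 1·0 + 1·(-3) + 1·3 + 1·(-1) + 1·(-1) = -2.

-2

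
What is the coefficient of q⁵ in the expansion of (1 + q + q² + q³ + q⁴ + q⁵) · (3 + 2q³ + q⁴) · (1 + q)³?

(1 + q + q² + q³ + q⁴ + q⁵) has coefficients 1,1,1,1,1,1 for degrees 0…5.
(3 + 2q³ + q⁴) has coefficients 3,0,0,2,1,0 for degrees 0…5.
Finally multiplying by (1 + q)³, the product of all factors after the first has coefficients 3,9,9,5,7,9 for degrees 0…5.
[q⁵] = 1·9 + 1·7 + 1·5 + 1·9 + 1·9 + 1·3 = 42.

42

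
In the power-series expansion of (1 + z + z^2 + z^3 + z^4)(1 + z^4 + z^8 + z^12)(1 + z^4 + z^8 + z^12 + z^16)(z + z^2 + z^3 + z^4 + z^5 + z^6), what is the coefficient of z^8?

(1 + z + z^2 + z^3 + z^4) has coefficients 1,1,1,1,1 for degrees 0…4.
(1 + z^4 + z^8 + z^12) has coefficients 1,0,0,0,1,0,0,0,1 for degrees 0…8.
Multiplying by (1 + z^4 + z^8 + z^12 + z^16) gives running coefficients 1,0,0,0,2,0,0,0,3 for degrees 0…8.
Finally multiplying by (z + z^2 + z^3 + z^4 + z^5 + z^6), the product of all factors after the first has coefficients 0,1,1,1,1,3,3,2,2 for degrees 0…8.
[z^8] = 1·2 + 1·2 + 1·3 + 1·3 + 1·1 = 11.

11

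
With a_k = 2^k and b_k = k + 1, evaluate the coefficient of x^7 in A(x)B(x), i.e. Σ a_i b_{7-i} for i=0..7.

502

This is [x^7] in the product of the two ordinary generating functions.
Σ = 1·8 + 2·7 + 4·6 + 8·5 + 16·4 + 32·3 + 64·2 + 128·1 = 502.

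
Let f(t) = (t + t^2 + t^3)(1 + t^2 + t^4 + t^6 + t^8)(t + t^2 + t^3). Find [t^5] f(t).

4

(t + t^2 + t^3) has coefficients 0,1,1,1 for degrees 0…3.
(1 + t^2 + t^4 + t^6 + t^8) has coefficients 1,0,1,0,1,0 for degrees 0…5.
Finally multiplying by (t + t^2 + t^3), the product of all factors after the first has coefficients 0,1,1,2,1,2 for degrees 0…5.
[t^5] = 1·1 + 1·2 + 1·1 = 4.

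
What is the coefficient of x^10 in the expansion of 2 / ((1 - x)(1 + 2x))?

1366

The denominator gives the recurrence a_n = −a_(n−1) + 2a_(n−2) for n ≥ 2; the numerator fixes a_0 = 2, a_1 = -2.
Iterating: 2, -2, 6, -10, 22, -42, 86, -170, 342, -682, 1366, so a_10 = 1366.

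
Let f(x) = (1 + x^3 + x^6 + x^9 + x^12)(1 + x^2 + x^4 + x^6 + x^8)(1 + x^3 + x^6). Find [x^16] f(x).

3

(1 + x^3 + x^6 + x^9 + x^12) has coefficients 1,0,0,1,0,0,1,0,0,1,0,0,1 for degrees 0…12.
(1 + x^2 + x^4 + x^6 + x^8) has coefficients 1,0,1,0,1,0,1,0,1,0,0,0,0,0,0,0,0 for degrees 0…16.
Finally multiplying by (1 + x^3 + x^6), the product of all factors after the first has coefficients 1,0,1,1,1,1,2,1,2,1,1,1,1,0,1,0,0 for degrees 0…16.
[x^16] = 1·0 + 1·0 + 1·1 + 1·1 + 1·1 = 3.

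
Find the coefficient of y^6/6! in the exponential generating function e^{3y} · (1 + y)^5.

The EGF product rule gives c_6 = Σ_{k_1+k_2=6} C(6; k_1,k_2) · ∏ g_i(k_i), where e^{3y} gives (3)^k; (1+y)^5 gives the falling factorial (5)_k.
g_1(k) for k = 0…6: 1, 3, 9, 27, 81, 243, 729.
g_2(k) for k = 0…6: 1, 5, 20, 60, 120, 120, 0.
c_6 = Σ_k C(6,k)·g_1(k)·g_2(6−k) = 6·3·120 + 15·9·120 + 20·27·60 + 15·81·20 + 6·243·5 + 1·729·1 = 2160 + 16200 + 32400 + 24300 + 7290 + 729 = 83079.

83079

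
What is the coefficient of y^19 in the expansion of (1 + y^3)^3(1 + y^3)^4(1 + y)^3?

21

(1 + y^3)^3 has coefficients 1,0,0,3,0,0,3,0,0,1 for degrees 0…9.
(1 + y^3)^4 has coefficients 1,0,0,4,0,0,6,0,0,4,0,0,1,0,0,0,0,0,0,0 for degrees 0…19.
Finally multiplying by (1 + y)^3, the product of all factors after the first has coefficients 1,3,3,5,12,12,10,18,18,10,12,12,5,3,3,1,0,0,0,0 for degrees 0…19.
[y^19] = 1·0 + 3·0 + 3·3 + 1·12 = 21.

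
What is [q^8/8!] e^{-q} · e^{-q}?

The EGF product rule gives c_8 = Σ_{k_1+k_2=8} C(8; k_1,k_2) · ∏ g_i(k_i), where e^{-q} gives (-1)^k; e^{-q} gives (-1)^k.
g_1(k) for k = 0…8: 1, -1, 1, -1, 1, -1, 1, -1, 1.
g_2(k) for k = 0…8: 1, -1, 1, -1, 1, -1, 1, -1, 1.
c_8 = Σ_k C(8,k)·g_1(k)·g_2(8−k) = 1·1·1 + 8·(-1)·(-1) + 28·1·1 + 56·(-1)·(-1) + 70·1·1 + 56·(-1)·(-1) + 28·1·1 + 8·(-1)·(-1) + 1·1·1 = 1 + 8 + 28 + 56 + 70 + 56 + 28 + 8 + 1 = 256.

256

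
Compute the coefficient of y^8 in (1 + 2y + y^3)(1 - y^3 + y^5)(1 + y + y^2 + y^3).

3

(1 + 2y + y^3) has coefficients 1,2,0,1 for degrees 0…3.
(1 - y^3 + y^5) has coefficients 1,0,0,-1,0,1,0,0,0 for degrees 0…8.
Finally multiplying by (1 + y + y^2 + y^3), the product of all factors after the first has coefficients 1,1,1,0,-1,0,0,1,1 for degrees 0…8.
[y^8] = 1·1 + 2·1 + 1·0 = 3.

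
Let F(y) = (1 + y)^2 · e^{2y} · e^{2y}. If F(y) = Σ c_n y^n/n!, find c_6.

24064

The EGF product rule gives c_6 = Σ_{k_1+k_2+k_3=6} C(6; k_1,k_2,k_3) · ∏ g_i(k_i), where (1+y)^2 gives the falling factorial (2)_k; e^{2y} gives (2)^k; e^{2y} gives (2)^k.
g_1(k) for k = 0…6: 1, 2, 2, 0, 0, 0, 0.
g_2(k) for k = 0…6: 1, 2, 4, 8, 16, 32, 64.
g_3(k) for k = 0…6: 1, 2, 4, 8, 16, 32, 64.
First combine the last two factors: h(k) = Σ_j C(k,j)·g_2(j)·g_3(k−j) for k = 0…6: 1, 4, 16, 64, 256, 1024, 4096.
c_6 = Σ_k C(6,k)·g_1(k)·h(6−k) = 1·1·4096 + 6·2·1024 + 15·2·256 = 4096 + 12288 + 7680 = 24064.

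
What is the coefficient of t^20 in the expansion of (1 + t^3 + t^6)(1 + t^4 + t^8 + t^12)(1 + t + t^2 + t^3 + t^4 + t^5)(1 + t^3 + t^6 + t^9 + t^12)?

19

(1 + t^3 + t^6) has coefficients 1,0,0,1,0,0,1 for degrees 0…6.
(1 + t^4 + t^8 + t^12) has coefficients 1,0,0,0,1,0,0,0,1,0,0,0,1,0,0,0,0,0,0,0,0 for degrees 0…20.
Multiplying by (1 + t + t^2 + t^3 + t^4 + t^5) gives running coefficients 1,1,1,1,2,2,1,1,2,2,1,1,2,2,1,1,1,1,0,0,0 for degrees 0…20.
Finally multiplying by (1 + t^3 + t^6 + t^9 + t^12), the product of all factors after the first has coefficients 1,1,1,2,3,3,3,4,5,5,5,6,7,7,7,7,7,7,6,5,5 for degrees 0…20.
[t^20] = 1·5 + 1·7 + 1·7 = 19.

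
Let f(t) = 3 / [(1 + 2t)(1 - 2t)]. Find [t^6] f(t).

Partial fractions give a closed form: a_n = (3/2)·(-2)^n + (3/2)·2^n.
At n = 6: a_6 = 192.

192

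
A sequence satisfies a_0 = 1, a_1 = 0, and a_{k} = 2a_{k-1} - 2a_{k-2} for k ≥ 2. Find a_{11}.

The ordinary generating function has denominator 1 - 2q + 2q^2.
Iterating the recurrence: a_0,…,a_{11} = 1, 0, -2, -4, -4, 0, 8, 16, 16, 0, -32, -64.

-64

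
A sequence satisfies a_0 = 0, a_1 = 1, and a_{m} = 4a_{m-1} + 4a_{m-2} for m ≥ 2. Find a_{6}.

2240

The ordinary generating function has denominator 1 - 4q - 4q^2.
Iterating the recurrence: a_0,…,a_{6} = 0, 1, 4, 20, 96, 464, 2240.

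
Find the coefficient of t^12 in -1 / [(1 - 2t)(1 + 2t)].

The denominator gives the recurrence a_n = 4a_(n−2) for n ≥ 2; the numerator fixes a_0 = -1, a_1 = 0.
Iterating: -1, 0, -4, 0, -16, 0, -64, 0, -256, 0, -1024, 0, -4096, so a_12 = -4096.

-4096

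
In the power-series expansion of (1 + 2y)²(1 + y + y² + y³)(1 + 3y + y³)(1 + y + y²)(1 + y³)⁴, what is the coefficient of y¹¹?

(1 + 2y)² has coefficients 1,4,4 for degrees 0…2.
(1 + y + y² + y³) has coefficients 1,1,1,1,0,0,0,0,0,0,0,0 for degrees 0…11.
Multiplying by (1 + 3y + y³) gives running coefficients 1,4,4,5,4,1,1,0,0,0,0,0 for degrees 0…11.
Multiplying by (1 + y + y²) gives running coefficients 1,5,9,13,13,10,6,2,1,0,0,0 for degrees 0…11.
Finally multiplying by (1 + y³)⁴, the product of all factors after the first has coefficients 1,5,9,17,33,46,64,84,95,106,106,100 for degrees 0…11.
[y¹¹] = 1·100 + 4·106 + 4·106 = 948.

948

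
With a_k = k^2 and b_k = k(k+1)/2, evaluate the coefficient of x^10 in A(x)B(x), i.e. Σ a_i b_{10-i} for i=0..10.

Write out a_i and b_{10-i} for i = 0,…,10 and sum the products.
Σ = 0·55 + 1·45 + 4·36 + 9·28 + 16·21 + 25·15 + 36·10 + 49·6 + 64·3 + 81·1 + 100·0 = 2079.

2079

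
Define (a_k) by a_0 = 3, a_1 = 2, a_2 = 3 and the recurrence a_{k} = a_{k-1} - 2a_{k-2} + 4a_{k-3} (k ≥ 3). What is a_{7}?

The ordinary generating function has denominator 1 - q + 2q^2 - 4q^3.
Iterating the recurrence: a_0,…,a_{7} = 3, 2, 3, 11, 13, 3, 21, 67.

67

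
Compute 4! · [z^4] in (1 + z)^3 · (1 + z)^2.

120

The EGF product rule gives c_4 = Σ_{k_1+k_2=4} C(4; k_1,k_2) · ∏ g_i(k_i), where (1+z)^3 gives the falling factorial (3)_k; (1+z)^2 gives the falling factorial (2)_k.
g_1(k) for k = 0…4: 1, 3, 6, 6, 0.
g_2(k) for k = 0…4: 1, 2, 2, 0, 0.
c_4 = Σ_k C(4,k)·g_1(k)·g_2(4−k) = 6·6·2 + 4·6·2 = 72 + 48 = 120.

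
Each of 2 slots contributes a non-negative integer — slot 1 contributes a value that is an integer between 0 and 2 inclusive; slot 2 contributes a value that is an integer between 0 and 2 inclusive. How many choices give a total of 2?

3

The generating function for the choices is (1 + q + q²)·(1 + q + q²); the count is [q²].
(1 + q + q²) has coefficients 1,1,1 for degrees 0…2.
(1 + q + q²) has coefficients 1,1,1 for degrees 0…2.
[q²] = 1·1 + 1·1 + 1·1 = 3.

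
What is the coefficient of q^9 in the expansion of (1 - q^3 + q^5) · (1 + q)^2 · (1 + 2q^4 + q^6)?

(1 - q^3 + q^5) has coefficients 1,0,0,-1,0,1 for degrees 0…5.
(1 + q)^2 has coefficients 1,2,1,0,0,0,0,0,0,0 for degrees 0…9.
Finally multiplying by (1 + 2q^4 + q^6), the product of all factors after the first has coefficients 1,2,1,0,2,4,3,2,1,0 for degrees 0…9.
[q^9] = 1·0 − 1·3 + 1·2 = -1.

-1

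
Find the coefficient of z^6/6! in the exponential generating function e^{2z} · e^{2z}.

4096

The EGF product rule gives c_6 = Σ_{k_1+k_2=6} C(6; k_1,k_2) · ∏ g_i(k_i), where e^{2z} gives (2)^k; e^{2z} gives (2)^k.
g_1(k) for k = 0…6: 1, 2, 4, 8, 16, 32, 64.
g_2(k) for k = 0…6: 1, 2, 4, 8, 16, 32, 64.
c_6 = Σ_k C(6,k)·g_1(k)·g_2(6−k) = 1·1·64 + 6·2·32 + 15·4·16 + 20·8·8 + 15·16·4 + 6·32·2 + 1·64·1 = 64 + 384 + 960 + 1280 + 960 + 384 + 64 = 4096.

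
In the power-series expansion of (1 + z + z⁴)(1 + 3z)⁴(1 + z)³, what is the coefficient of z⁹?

621

(1 + z + z⁴) has coefficients 1,1,0,0,1 for degrees 0…4.
(1 + 3z)⁴ has coefficients 1,12,54,108,81,0,0,0,0,0 for degrees 0…9.
Finally multiplying by (1 + z)³, the product of all factors after the first has coefficients 1,15,93,307,579,621,351,81,0,0 for degrees 0…9.
[z⁹] = 1·0 + 1·0 + 1·621 = 621.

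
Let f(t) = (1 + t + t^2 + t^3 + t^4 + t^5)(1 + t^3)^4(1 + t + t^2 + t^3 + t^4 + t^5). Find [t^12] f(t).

(1 + t + t^2 + t^3 + t^4 + t^5) has coefficients 1,1,1,1,1,1 for degrees 0…5.
(1 + t^3)^4 has coefficients 1,0,0,4,0,0,6,0,0,4,0,0,1 for degrees 0…12.
Finally multiplying by (1 + t + t^2 + t^3 + t^4 + t^5), the product of all factors after the first has coefficients 1,1,1,5,5,5,10,10,10,10,10,10,5 for degrees 0…12.
[t^12] = 1·5 + 1·10 + 1·10 + 1·10 + 1·10 + 1·10 = 55.

55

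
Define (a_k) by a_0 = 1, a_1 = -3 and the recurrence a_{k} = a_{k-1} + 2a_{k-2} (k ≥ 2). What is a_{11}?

-1367

The ordinary generating function has denominator 1 - z - 2z^2.
Iterating the recurrence: a_0,…,a_{11} = 1, -3, -1, -7, -9, -23, -41, -87, -169, -343, -681, -1367.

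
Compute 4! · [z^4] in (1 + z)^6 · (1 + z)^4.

The EGF product rule gives c_4 = Σ_{k_1+k_2=4} C(4; k_1,k_2) · ∏ g_i(k_i), where (1+z)^6 gives the falling factorial (6)_k; (1+z)^4 gives the falling factorial (4)_k.
g_1(k) for k = 0…4: 1, 6, 30, 120, 360.
g_2(k) for k = 0…4: 1, 4, 12, 24, 24.
c_4 = Σ_k C(4,k)·g_1(k)·g_2(4−k) = 1·1·24 + 4·6·24 + 6·30·12 + 4·120·4 + 1·360·1 = 24 + 576 + 2160 + 1920 + 360 = 5040.

5040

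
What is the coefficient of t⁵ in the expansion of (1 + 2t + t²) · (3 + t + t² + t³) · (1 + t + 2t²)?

(1 + 2t + t²) has coefficients 1,2,1 for degrees 0…2.
(3 + t + t² + t³) has coefficients 3,1,1,1,0,0 for degrees 0…5.
Finally multiplying by (1 + t + 2t²), the product of all factors after the first has coefficients 3,4,8,4,3,2 for degrees 0…5.
[t⁵] = 1·2 + 2·3 + 1·4 = 12.

12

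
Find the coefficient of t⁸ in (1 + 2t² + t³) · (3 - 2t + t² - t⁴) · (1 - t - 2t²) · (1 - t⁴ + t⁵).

(1 + 2t² + t³) has coefficients 1,0,2,1 for degrees 0…3.
(3 - 2t + t² - t⁴) has coefficients 3,-2,1,0,-1,0,0,0,0 for degrees 0…8.
Multiplying by (1 - t - 2t²) gives running coefficients 3,-5,-3,3,-3,1,2,0,0 for degrees 0…8.
Finally multiplying by (1 - t⁴ + t⁵), the product of all factors after the first has coefficients 3,-5,-3,3,-6,9,0,-6,6 for degrees 0…8.
[t⁸] = 1·6 + 2·0 + 1·9 = 15.

15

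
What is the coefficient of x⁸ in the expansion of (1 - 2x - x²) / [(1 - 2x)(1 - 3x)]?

The denominator gives the recurrence a_n = 5a_(n−1) − 6a_(n−2) for n ≥ 3; the numerator fixes a_0 = 1, a_1 = 3, a_2 = 8.
Iterating: 1, 3, 8, 22, 62, 178, 518, 1522, 4502, so a_8 = 4502.

4502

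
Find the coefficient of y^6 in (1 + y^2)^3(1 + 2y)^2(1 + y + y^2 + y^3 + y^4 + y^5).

63

(1 + y^2)^3 has coefficients 1,0,3,0,3,0,1 for degrees 0…6.
(1 + 2y)^2 has coefficients 1,4,4,0,0,0,0 for degrees 0…6.
Finally multiplying by (1 + y + y^2 + y^3 + y^4 + y^5), the product of all factors after the first has coefficients 1,5,9,9,9,9,8 for degrees 0…6.
[y^6] = 1·8 + 3·9 + 3·9 + 1·1 = 63.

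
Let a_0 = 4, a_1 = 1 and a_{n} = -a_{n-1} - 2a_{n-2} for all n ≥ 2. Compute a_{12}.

-229

The ordinary generating function has denominator 1 + x + 2x^2.
Iterating the recurrence: a_0,…,a_{12} = 4, 1, -9, 7, 11, -25, 3, 47, -53, -41, 147, -65, -229.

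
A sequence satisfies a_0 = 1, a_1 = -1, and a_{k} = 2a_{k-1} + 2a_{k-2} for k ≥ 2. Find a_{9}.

-656

The ordinary generating function has denominator 1 - 2y - 2y^2.
Iterating the recurrence: a_0,…,a_{9} = 1, -1, 0, -2, -4, -12, -32, -88, -240, -656.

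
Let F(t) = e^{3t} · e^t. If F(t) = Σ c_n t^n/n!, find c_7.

The EGF product rule gives c_7 = Σ_{k_1+k_2=7} C(7; k_1,k_2) · ∏ g_i(k_i), where e^{3t} gives (3)^k; e^t gives (1)^k.
g_1(k) for k = 0…7: 1, 3, 9, 27, 81, 243, 729, 2187.
g_2(k) for k = 0…7: 1, 1, 1, 1, 1, 1, 1, 1.
c_7 = Σ_k C(7,k)·g_1(k)·g_2(7−k) = 1·1·1 + 7·3·1 + 21·9·1 + 35·27·1 + 35·81·1 + 21·243·1 + 7·729·1 + 1·2187·1 = 1 + 21 + 189 + 945 + 2835 + 5103 + 5103 + 2187 = 16384.

16384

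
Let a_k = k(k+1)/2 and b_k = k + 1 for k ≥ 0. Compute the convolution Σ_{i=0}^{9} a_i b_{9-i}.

The convolution is the t^9 coefficient of A(t)B(t).
Σ = 0·10 + 1·9 + 3·8 + 6·7 + 10·6 + 15·5 + 21·4 + 28·3 + 36·2 + 45·1 = 495.

495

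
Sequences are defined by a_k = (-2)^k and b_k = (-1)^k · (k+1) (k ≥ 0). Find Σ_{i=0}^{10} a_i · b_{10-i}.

This is [x^10] in the product of the two ordinary generating functions.
Σ = 1·11 − 2·(-10) + 4·9 − 8·(-8) + 16·7 − 32·(-6) + 64·5 − 128·(-4) + 256·3 − 512·(-2) + 1024·1 = 4083.

4083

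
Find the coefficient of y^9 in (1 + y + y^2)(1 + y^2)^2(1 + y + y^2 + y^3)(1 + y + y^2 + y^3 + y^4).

24

(1 + y + y^2) has coefficients 1,1,1 for degrees 0…2.
(1 + y^2)^2 has coefficients 1,0,2,0,1,0,0,0,0,0 for degrees 0…9.
Multiplying by (1 + y + y^2 + y^3) gives running coefficients 1,1,3,3,3,3,1,1,0,0 for degrees 0…9.
Finally multiplying by (1 + y + y^2 + y^3 + y^4), the product of all factors after the first has coefficients 1,2,5,8,11,13,13,11,8,5 for degrees 0…9.
[y^9] = 1·5 + 1·8 + 1·11 = 24.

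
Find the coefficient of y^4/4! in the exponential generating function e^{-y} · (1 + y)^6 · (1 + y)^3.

1405

The EGF product rule gives c_4 = Σ_{k_1+k_2+k_3=4} C(4; k_1,k_2,k_3) · ∏ g_i(k_i), where e^{-y} gives (-1)^k; (1+y)^6 gives the falling factorial (6)_k; (1+y)^3 gives the falling factorial (3)_k.
g_1(k) for k = 0…4: 1, -1, 1, -1, 1.
g_2(k) for k = 0…4: 1, 6, 30, 120, 360.
g_3(k) for k = 0…4: 1, 3, 6, 6, 0.
First combine the last two factors: h(k) = Σ_j C(k,j)·g_2(j)·g_3(k−j) for k = 0…4: 1, 9, 72, 504, 3024.
c_4 = Σ_k C(4,k)·g_1(k)·h(4−k) = 1·1·3024 + 4·(-1)·504 + 6·1·72 + 4·(-1)·9 + 1·1·1 = 3024 − 2016 + 432 − 36 + 1 = 1405.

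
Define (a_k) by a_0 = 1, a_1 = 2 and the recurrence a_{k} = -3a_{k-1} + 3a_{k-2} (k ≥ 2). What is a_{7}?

2970

The ordinary generating function has denominator 1 + 3z - 3z^2.
Iterating the recurrence: a_0,…,a_{7} = 1, 2, -3, 15, -54, 207, -783, 2970.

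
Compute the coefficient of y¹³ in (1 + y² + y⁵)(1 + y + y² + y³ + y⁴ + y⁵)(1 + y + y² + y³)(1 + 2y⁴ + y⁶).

22

(1 + y² + y⁵) has coefficients 1,0,1,0,0,1 for degrees 0…5.
(1 + y + y² + y³ + y⁴ + y⁵) has coefficients 1,1,1,1,1,1,0,0,0,0,0,0,0,0 for degrees 0…13.
Multiplying by (1 + y + y² + y³) gives running coefficients 1,2,3,4,4,4,3,2,1,0,0,0,0,0 for degrees 0…13.
Finally multiplying by (1 + 2y⁴ + y⁶), the product of all factors after the first has coefficients 1,2,3,4,6,8,10,12,12,12,10,8,5,2 for degrees 0…13.
[y¹³] = 1·2 + 1·8 + 1·12 = 22.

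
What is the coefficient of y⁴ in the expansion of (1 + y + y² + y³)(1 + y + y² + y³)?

(1 + y + y² + y³) has coefficients 1,1,1,1 for degrees 0…3.
(1 + y + y² + y³) has coefficients 1,1,1,1,0 for degrees 0…4.
[y⁴] = 1·0 + 1·1 + 1·1 + 1·1 = 3.

3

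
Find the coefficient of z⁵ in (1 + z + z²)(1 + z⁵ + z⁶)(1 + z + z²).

1

(1 + z + z²) has coefficients 1,1,1 for degrees 0…2.
(1 + z⁵ + z⁶) has coefficients 1,0,0,0,0,1 for degrees 0…5.
Finally multiplying by (1 + z + z²), the product of all factors after the first has coefficients 1,1,1,0,0,1 for degrees 0…5.
[z⁵] = 1·1 + 1·0 + 1·0 = 1.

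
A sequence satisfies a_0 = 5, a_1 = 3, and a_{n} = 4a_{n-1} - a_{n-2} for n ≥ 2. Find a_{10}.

The ordinary generating function has denominator 1 - 4x + x^2.
Iterating the recurrence: a_0,…,a_{10} = 5, 3, 7, 25, 93, 347, 1295, 4833, 18037, 67315, 251223.

251223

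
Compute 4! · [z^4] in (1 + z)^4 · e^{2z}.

648

The EGF product rule gives c_4 = Σ_{k_1+k_2=4} C(4; k_1,k_2) · ∏ g_i(k_i), where (1+z)^4 gives the falling factorial (4)_k; e^{2z} gives (2)^k.
g_1(k) for k = 0…4: 1, 4, 12, 24, 24.
g_2(k) for k = 0…4: 1, 2, 4, 8, 16.
c_4 = Σ_k C(4,k)·g_1(k)·g_2(4−k) = 1·1·16 + 4·4·8 + 6·12·4 + 4·24·2 + 1·24·1 = 16 + 128 + 288 + 192 + 24 = 648.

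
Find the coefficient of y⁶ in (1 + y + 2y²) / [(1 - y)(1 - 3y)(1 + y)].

1275

Partial fractions give a closed form: a_n = (-1)·1^n + (7/4)·3^n + (1/4)·(-1)^n.
At n = 6: a_6 = 1275.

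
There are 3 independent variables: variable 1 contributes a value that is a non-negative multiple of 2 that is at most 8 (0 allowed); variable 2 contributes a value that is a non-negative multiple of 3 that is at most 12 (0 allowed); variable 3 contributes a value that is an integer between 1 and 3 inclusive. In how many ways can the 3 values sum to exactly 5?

3

The generating function for the choices is (1 + t^2 + t^4 + t^6 + t^8)·(1 + t^3 + t^6 + t^9 + t^12)·(t + t^2 + t^3); the count is [t^5].
(1 + t^2 + t^4 + t^6 + t^8) has coefficients 1,0,1,0,1,0 for degrees 0…5.
(1 + t^3 + t^6 + t^9 + t^12) has coefficients 1,0,0,1,0,0 for degrees 0…5.
Finally multiplying by (t + t^2 + t^3), the product of all factors after the first has coefficients 0,1,1,1,1,1 for degrees 0…5.
[t^5] = 1·1 + 1·1 + 1·1 = 3.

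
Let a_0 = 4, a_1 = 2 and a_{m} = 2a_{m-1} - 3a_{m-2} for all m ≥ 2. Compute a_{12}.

2236

The ordinary generating function has denominator 1 - 2y + 3y^2.
Iterating the recurrence: a_0,…,a_{12} = 4, 2, -8, -22, -20, 26, 112, 146, -44, -526, -920, -262, 2236.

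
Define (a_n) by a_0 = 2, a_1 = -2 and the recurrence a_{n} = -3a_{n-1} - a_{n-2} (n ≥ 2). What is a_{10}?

The ordinary generating function has denominator 1 + 3z + z^2.
Iterating the recurrence: a_0,…,a_{10} = 2, -2, 4, -10, 26, -68, 178, -466, 1220, -3194, 8362.

8362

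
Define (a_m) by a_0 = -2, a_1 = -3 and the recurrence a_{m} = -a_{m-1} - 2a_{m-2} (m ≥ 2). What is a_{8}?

The ordinary generating function has denominator 1 + t + 2t^2.
Iterating the recurrence: a_0,…,a_{8} = -2, -3, 7, -1, -13, 15, 11, -41, 19.

19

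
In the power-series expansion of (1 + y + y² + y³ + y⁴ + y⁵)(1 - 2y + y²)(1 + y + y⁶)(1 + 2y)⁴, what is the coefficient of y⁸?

-7

(1 + y + y² + y³ + y⁴ + y⁵) has coefficients 1,1,1,1,1,1 for degrees 0…5.
(1 - 2y + y²) has coefficients 1,-2,1,0,0,0,0,0,0 for degrees 0…8.
Multiplying by (1 + y + y⁶) gives running coefficients 1,-1,-1,1,0,0,1,-2,1 for degrees 0…8.
Finally multiplying by (1 + 2y)⁴, the product of all factors after the first has coefficients 1,7,15,1,-32,-24,17,22,9 for degrees 0…8.
[y⁸] = 1·9 + 1·22 + 1·17 + 1·(-24) + 1·(-32) + 1·1 = -7.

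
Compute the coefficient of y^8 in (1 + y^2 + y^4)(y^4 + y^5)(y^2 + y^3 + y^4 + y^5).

(1 + y^2 + y^4) has coefficients 1,0,1,0,1 for degrees 0…4.
(y^4 + y^5) has coefficients 0,0,0,0,1,1,0,0,0 for degrees 0…8.
Finally multiplying by (y^2 + y^3 + y^4 + y^5), the product of all factors after the first has coefficients 0,0,0,0,0,0,1,2,2 for degrees 0…8.
[y^8] = 1·2 + 1·1 + 1·0 = 3.

3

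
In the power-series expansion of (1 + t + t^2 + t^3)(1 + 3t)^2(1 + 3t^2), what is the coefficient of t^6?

45

(1 + t + t^2 + t^3) has coefficients 1,1,1,1 for degrees 0…3.
(1 + 3t)^2 has coefficients 1,6,9,0,0,0,0 for degrees 0…6.
Finally multiplying by (1 + 3t^2), the product of all factors after the first has coefficients 1,6,12,18,27,0,0 for degrees 0…6.
[t^6] = 1·0 + 1·0 + 1·27 + 1·18 = 45.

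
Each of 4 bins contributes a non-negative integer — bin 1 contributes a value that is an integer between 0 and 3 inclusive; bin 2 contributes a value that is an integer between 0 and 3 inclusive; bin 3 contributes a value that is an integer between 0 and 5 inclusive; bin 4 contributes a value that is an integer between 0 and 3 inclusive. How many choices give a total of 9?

The generating function for the choices is (1 + t + t² + t³)·(1 + t + t² + t³)·(1 + t + t² + t³ + t⁴ + t⁵)·(1 + t + t² + t³); the count is [t⁹].
(1 + t + t² + t³) has coefficients 1,1,1,1 for degrees 0…3.
(1 + t + t² + t³) has coefficients 1,1,1,1,0,0,0,0,0,0 for degrees 0…9.
Multiplying by (1 + t + t² + t³ + t⁴ + t⁵) gives running coefficients 1,2,3,4,4,4,3,2,1,0 for degrees 0…9.
Finally multiplying by (1 + t + t² + t³), the product of all factors after the first has coefficients 1,3,6,10,13,15,15,13,10,6 for degrees 0…9.
[t⁹] = 1·6 + 1·10 + 1·13 + 1·15 = 44.

44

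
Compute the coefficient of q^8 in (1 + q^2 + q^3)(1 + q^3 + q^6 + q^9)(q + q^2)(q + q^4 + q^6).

7

(1 + q^2 + q^3) has coefficients 1,0,1,1 for degrees 0…3.
(1 + q^3 + q^6 + q^9) has coefficients 1,0,0,1,0,0,1,0,0 for degrees 0…8.
Multiplying by (q + q^2) gives running coefficients 0,1,1,0,1,1,0,1,1 for degrees 0…8.
Finally multiplying by (q + q^4 + q^6), the product of all factors after the first has coefficients 0,0,1,1,0,2,2,1,3 for degrees 0…8.
[q^8] = 1·3 + 1·2 + 1·2 = 7.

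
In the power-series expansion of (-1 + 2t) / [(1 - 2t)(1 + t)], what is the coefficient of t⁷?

Partial fractions give a closed form: a_n = (-1)·(-1)^n.
At n = 7: a_7 = 1.

1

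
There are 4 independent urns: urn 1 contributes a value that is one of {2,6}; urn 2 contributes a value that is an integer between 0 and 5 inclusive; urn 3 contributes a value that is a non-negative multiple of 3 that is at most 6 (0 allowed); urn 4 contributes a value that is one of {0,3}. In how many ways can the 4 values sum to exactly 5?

The generating function for the choices is (t² + t⁶)·(1 + t + t² + t³ + t⁴ + t⁵)·(1 + t³ + t⁶)·(1 + t³); the count is [t⁵].
(t² + t⁶) has coefficients 0,0,1,0,0,0 for degrees 0…5.
(1 + t + t² + t³ + t⁴ + t⁵) has coefficients 1,1,1,1,1,1 for degrees 0…5.
Multiplying by (1 + t³ + t⁶) gives running coefficients 1,1,1,2,2,2 for degrees 0…5.
Finally multiplying by (1 + t³), the product of all factors after the first has coefficients 1,1,1,3,3,3 for degrees 0…5.
[t⁵] = 1·3 = 3.

3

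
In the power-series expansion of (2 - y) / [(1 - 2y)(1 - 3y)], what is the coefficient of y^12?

Partial fractions give a closed form: a_n = (-3)·2^n + (5)·3^n.
At n = 12: a_12 = 2644917.

2644917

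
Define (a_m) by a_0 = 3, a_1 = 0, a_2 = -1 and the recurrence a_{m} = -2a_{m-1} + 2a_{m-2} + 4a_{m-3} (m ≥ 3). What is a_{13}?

The ordinary generating function has denominator 1 + 2t - 2t^2 - 4t^3.
Iterating the recurrence: a_0,…,a_{13} = 3, 0, -1, 14, -30, 84, -172, 392, -792, 1680, -3376, 6944, -13920, 28224.

28224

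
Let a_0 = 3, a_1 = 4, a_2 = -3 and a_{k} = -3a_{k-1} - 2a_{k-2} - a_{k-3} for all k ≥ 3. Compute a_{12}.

The ordinary generating function has denominator 1 + 3z + 2z^2 + z^3.
Iterating the recurrence: a_0,…,a_{12} = 3, 4, -3, -2, 8, -17, 37, -85, 198, -461, 1072, -2492, 5793.

5793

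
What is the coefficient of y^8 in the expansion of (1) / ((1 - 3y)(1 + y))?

Partial fractions give a closed form: a_n = (3/4)·3^n + (1/4)·(-1)^n.
At n = 8: a_8 = 4921.

4921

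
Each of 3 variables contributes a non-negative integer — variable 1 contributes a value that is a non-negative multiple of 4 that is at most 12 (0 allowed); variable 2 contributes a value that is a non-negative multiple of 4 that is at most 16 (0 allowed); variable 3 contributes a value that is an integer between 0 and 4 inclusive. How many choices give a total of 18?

4

The generating function for the choices is (1 + q^4 + q^8 + q^12)·(1 + q^4 + q^8 + q^12 + q^16)·(1 + q + q^2 + q^3 + q^4); the count is [q^18].
(1 + q^4 + q^8 + q^12) has coefficients 1,0,0,0,1,0,0,0,1,0,0,0,1 for degrees 0…12.
(1 + q^4 + q^8 + q^12 + q^16) has coefficients 1,0,0,0,1,0,0,0,1,0,0,0,1,0,0,0,1,0,0 for degrees 0…18.
Finally multiplying by (1 + q + q^2 + q^3 + q^4), the product of all factors after the first has coefficients 1,1,1,1,2,1,1,1,2,1,1,1,2,1,1,1,2,1,1 for degrees 0…18.
[q^18] = 1·1 + 1·1 + 1·1 + 1·1 = 4.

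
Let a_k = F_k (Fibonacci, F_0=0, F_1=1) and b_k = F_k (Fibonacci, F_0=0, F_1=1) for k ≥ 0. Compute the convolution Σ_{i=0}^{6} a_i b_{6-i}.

20

Write out a_i and b_{6-i} for i = 0,…,6 and sum the products.
Σ = 0·8 + 1·5 + 1·3 + 2·2 + 3·1 + 5·1 + 8·0 = 20.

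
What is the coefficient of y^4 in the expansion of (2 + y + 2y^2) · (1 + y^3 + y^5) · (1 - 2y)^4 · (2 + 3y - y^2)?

(2 + y + 2y^2) has coefficients 2,1,2 for degrees 0…2.
(1 + y^3 + y^5) has coefficients 1,0,0,1,0 for degrees 0…4.
Multiplying by (1 - 2y)^4 gives running coefficients 1,-8,24,-31,8 for degrees 0…4.
Finally multiplying by (2 + 3y - y^2), the product of all factors after the first has coefficients 2,-13,23,18,-101 for degrees 0…4.
[y^4] = 2·(-101) + 1·18 + 2·23 = -138.

-138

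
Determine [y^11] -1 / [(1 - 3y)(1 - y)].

-265720

Partial fractions give a closed form: a_n = (-3/2)·3^n + (1/2)·1^n.
At n = 11: a_11 = -265720.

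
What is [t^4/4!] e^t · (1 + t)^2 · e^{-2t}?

The EGF product rule gives c_4 = Σ_{k_1+k_2+k_3=4} C(4; k_1,k_2,k_3) · ∏ g_i(k_i), where e^t gives (1)^k; (1+t)^2 gives the falling factorial (2)_k; e^{-2t} gives (-2)^k.
g_1(k) for k = 0…4: 1, 1, 1, 1, 1.
g_2(k) for k = 0…4: 1, 2, 2, 0, 0.
g_3(k) for k = 0…4: 1, -2, 4, -8, 16.
First combine the last two factors: h(k) = Σ_j C(k,j)·g_2(j)·g_3(k−j) for k = 0…4: 1, 0, -2, 4, 0.
c_4 = Σ_k C(4,k)·g_1(k)·h(4−k) = 4·1·4 + 6·1·(-2) + 1·1·1 = 16 − 12 + 1 = 5.

5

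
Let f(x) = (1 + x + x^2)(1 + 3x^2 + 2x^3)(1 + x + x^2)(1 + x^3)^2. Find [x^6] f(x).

(1 + x + x^2) has coefficients 1,1,1 for degrees 0…2.
(1 + 3x^2 + 2x^3) has coefficients 1,0,3,2,0,0,0 for degrees 0…6.
Multiplying by (1 + x + x^2) gives running coefficients 1,1,4,5,5,2,0 for degrees 0…6.
Finally multiplying by (1 + x^3)^2, the product of all factors after the first has coefficients 1,1,4,7,7,10,11 for degrees 0…6.
[x^6] = 1·11 + 1·10 + 1·7 = 28.

28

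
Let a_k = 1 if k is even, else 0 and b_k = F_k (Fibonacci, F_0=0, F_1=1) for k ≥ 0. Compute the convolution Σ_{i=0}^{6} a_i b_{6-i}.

12

Write out a_i and b_{6-i} for i = 0,…,6 and sum the products.
Σ = 1·8 + 0·5 + 1·3 + 0·2 + 1·1 + 0·1 + 1·0 = 12.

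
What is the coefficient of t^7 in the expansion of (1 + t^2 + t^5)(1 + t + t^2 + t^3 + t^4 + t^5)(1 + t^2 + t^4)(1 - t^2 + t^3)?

6

(1 + t^2 + t^5) has coefficients 1,0,1,0,0,1 for degrees 0…5.
(1 + t + t^2 + t^3 + t^4 + t^5) has coefficients 1,1,1,1,1,1,0,0 for degrees 0…7.
Multiplying by (1 + t^2 + t^4) gives running coefficients 1,1,2,2,3,3,2,2 for degrees 0…7.
Finally multiplying by (1 - t^2 + t^3), the product of all factors after the first has coefficients 1,1,1,2,2,3,1,2 for degrees 0…7.
[t^7] = 1·2 + 1·3 + 1·1 = 6.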